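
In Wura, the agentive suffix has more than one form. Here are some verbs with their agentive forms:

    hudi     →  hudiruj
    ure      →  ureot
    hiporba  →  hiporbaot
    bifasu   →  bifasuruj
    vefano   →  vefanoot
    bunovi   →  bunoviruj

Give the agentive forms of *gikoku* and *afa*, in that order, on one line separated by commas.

gikokuruj, afaot

The suffix is conditioned by the last vowel: -ruj when the last vowel of the stem is a high vowel (*hudi*, *bifasu*, *bunovi*); -ot when the last vowel of the stem is a non-high vowel (*ure*, *hiporba*, *vefano*).
Since the last vowel of *gikoku* is /u/ (a high vowel), it takes -ruj, giving *gikokuruj*.
Since the last vowel of *afa* is /a/ (a non-high vowel), it takes -ot, giving *afaot*.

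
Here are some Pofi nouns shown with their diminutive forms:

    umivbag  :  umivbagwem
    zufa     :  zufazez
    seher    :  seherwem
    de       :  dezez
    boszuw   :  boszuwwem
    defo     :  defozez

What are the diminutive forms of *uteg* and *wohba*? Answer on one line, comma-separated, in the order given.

The suffix is conditioned by the final sound: -wem when the stem ends in a consonant (*umivbag*, *seher*, *boszuw*); -zez when the stem ends in a vowel (*zufa*, *de*, *defo*).
*uteg*: final sound = /g/, a consonant → -wem → *utegwem*.
*wohba*: final sound = /a/, a vowel → -zez → *wohbazez*.

utegwem, wohbazez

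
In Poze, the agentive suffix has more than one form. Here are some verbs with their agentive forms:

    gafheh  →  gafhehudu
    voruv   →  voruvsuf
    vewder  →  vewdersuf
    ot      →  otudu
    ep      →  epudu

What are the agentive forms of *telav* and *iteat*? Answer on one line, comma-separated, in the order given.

The alternation tracks the final consonant of the stem — -udu when the stem ends in a voiceless consonant (*gafheh*, *ot*, *ep*); -suf when the stem ends in a voiced consonant (*voruv*, *vewder*).
*telav*: final consonant = /v/, voiced → -suf → *telavsuf*.
*iteat*: final consonant = /t/, voiceless → -udu → *iteatudu*.

telavsuf, iteatudu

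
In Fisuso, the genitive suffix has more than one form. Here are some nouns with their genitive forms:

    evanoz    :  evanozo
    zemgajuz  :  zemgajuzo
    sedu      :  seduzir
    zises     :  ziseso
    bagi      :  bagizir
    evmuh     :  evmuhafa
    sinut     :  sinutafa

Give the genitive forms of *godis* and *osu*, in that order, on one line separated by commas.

Looking at the final sound of each stem: -o when the stem ends in a sibilant (*evanoz*, *zemgajuz*, *zises*); -afa when the stem ends in a non-sibilant consonant (*evmuh*, *sinut*); -zir when the stem ends in a vowel (*sedu*, *bagi*).
The final sound of *godis* is /s/, which is a sibilant, so the suffix is -o, giving *godiso*.
The final sound of *osu* is /u/, which is a vowel, so the suffix is -zir, giving *osuzir*.

godiso, osuzir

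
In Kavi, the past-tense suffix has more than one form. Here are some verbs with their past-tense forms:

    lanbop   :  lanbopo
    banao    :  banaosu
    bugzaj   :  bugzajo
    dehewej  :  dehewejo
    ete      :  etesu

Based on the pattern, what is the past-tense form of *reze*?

The alternation tracks the final sound of the stem — -o when the stem ends in a consonant (*lanbop*, *bugzaj*, *dehewej*); -su when the stem ends in a vowel (*banao*, *ete*).
*reze* — final sound /e/ (a vowel) → -su → *rezesu*.

rezesu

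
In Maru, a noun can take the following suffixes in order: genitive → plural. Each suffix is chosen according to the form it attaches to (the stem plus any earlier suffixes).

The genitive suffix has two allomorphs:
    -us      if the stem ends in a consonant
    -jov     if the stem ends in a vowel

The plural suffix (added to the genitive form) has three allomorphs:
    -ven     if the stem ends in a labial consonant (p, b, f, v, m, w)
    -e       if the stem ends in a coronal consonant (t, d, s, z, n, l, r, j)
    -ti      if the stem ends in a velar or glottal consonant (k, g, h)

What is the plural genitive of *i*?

The final sound of *i* is /i/, which is a vowel, so the genitive suffix is -jov, giving *ijov*.
The genitive form *ijov*: final consonant = /v/, labial → -ven → *ijovven*.

ijovven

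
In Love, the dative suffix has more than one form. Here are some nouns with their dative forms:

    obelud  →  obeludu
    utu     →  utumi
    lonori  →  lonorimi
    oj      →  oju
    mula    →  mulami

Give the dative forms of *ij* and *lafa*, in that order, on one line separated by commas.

iju, lafami

The suffix is conditioned by the final sound: -u when the stem ends in a consonant (*obelud*, *oj*); -mi when the stem ends in a vowel (*utu*, *lonori*, *mula*).
*ij*: final sound = /j/, a consonant → -u → *iju*.
*lafa*: final sound = /a/, a vowel → -mi → *lafami*.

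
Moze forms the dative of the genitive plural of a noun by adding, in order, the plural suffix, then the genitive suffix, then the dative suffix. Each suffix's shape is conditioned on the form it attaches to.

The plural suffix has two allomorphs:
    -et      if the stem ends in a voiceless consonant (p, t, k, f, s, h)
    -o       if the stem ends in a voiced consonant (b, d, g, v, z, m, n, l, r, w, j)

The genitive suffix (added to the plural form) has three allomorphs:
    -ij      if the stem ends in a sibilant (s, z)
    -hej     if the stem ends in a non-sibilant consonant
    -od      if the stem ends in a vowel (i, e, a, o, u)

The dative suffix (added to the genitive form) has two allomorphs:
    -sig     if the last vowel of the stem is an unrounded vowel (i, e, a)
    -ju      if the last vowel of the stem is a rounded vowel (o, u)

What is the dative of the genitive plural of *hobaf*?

*hobaf* — final consonant /f/ (voiceless) → -et → *hobafet*.
Since the final sound of the plural form *hobafet* is /t/ (a non-sibilant consonant), it takes -hej, giving *hobafethej*.
Since the last vowel of the genitive form *hobafethej* is /e/ (an unrounded vowel), it takes -sig, giving *hobafethejsig*.

hobafethejsig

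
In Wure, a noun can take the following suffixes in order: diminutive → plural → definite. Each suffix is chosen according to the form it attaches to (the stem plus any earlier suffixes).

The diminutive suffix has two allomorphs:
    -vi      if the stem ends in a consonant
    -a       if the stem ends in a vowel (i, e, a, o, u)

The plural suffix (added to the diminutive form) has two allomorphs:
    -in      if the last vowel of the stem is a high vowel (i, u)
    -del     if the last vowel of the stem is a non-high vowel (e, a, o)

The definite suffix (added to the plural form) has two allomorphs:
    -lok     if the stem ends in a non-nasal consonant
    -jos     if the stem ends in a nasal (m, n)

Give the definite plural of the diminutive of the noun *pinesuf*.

pinesufviinjos

The final sound of *pinesuf* is /f/, which is a consonant, so the diminutive suffix is -vi, giving *pinesufvi*.
The last vowel of the diminutive form *pinesufvi* is /i/, which is a high vowel, so the plural suffix is -in, giving *pinesufviin*.
Since the final consonant of the plural form *pinesufviin* is /n/ (a nasal), it takes -jos, giving *pinesufviinjos*.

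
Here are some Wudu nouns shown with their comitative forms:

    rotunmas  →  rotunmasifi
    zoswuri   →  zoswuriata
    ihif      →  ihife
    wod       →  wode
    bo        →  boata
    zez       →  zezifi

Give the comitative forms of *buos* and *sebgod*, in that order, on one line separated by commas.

buosifi, sebgode

The alternation tracks the final sound of the stem — -ifi when the stem ends in a sibilant (*rotunmas*, *zez*); -e when the stem ends in a non-sibilant consonant (*ihif*, *wod*); -ata when the stem ends in a vowel (*zoswuri*, *bo*).
*buos* — final sound /s/ (a sibilant) → -ifi → *buosifi*.
*sebgod* — final sound /d/ (a non-sibilant consonant) → -e → *sebgode*.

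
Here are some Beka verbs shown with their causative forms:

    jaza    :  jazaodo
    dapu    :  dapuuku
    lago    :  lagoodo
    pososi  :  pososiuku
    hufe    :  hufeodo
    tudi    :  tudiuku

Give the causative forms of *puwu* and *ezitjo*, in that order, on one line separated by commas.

The pattern is height harmony: -uku when the last vowel of the stem is a high vowel (*dapu*, *pososi*, *tudi*); -odo when the last vowel of the stem is a non-high vowel (*jaza*, *lago*, *hufe*).
*puwu* — last vowel /u/ (a high vowel) → -uku → *puwuuku*.
Since the last vowel of *ezitjo* is /o/ (a non-high vowel), it takes -odo, giving *ezitjoodo*.

puwuuku, ezitjoodo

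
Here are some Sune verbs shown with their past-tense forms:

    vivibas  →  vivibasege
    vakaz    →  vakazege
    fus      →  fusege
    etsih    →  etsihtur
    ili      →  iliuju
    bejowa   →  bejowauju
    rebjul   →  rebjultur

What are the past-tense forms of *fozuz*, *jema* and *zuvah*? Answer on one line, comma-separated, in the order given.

The pattern is sibilance of the final sound: -ege when the stem ends in a sibilant (*vivibas*, *vakaz*, *fus*); -tur when the stem ends in a non-sibilant consonant (*etsih*, *rebjul*); -uju when the stem ends in a vowel (*ili*, *bejowa*).
Since the final sound of *fozuz* is /z/ (a sibilant), it takes -ege, giving *fozuzege*.
The final sound of *jema* is /a/, which is a vowel, so the suffix is -uju, giving *jemauju*.
Since the final sound of *zuvah* is /h/ (a non-sibilant consonant), it takes -tur, giving *zuvahtur*.

fozuzege, jemauju, zuvahtur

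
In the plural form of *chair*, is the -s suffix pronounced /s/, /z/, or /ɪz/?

The stem *chair* ends in a voiced non-sibilant sound.
The plural suffix surfaces as /ɪz/ after sibilants, /s/ after other voiceless consonants, and /z/ after other voiced sounds.
So the plural -s on *chair* is pronounced /z/.

/z/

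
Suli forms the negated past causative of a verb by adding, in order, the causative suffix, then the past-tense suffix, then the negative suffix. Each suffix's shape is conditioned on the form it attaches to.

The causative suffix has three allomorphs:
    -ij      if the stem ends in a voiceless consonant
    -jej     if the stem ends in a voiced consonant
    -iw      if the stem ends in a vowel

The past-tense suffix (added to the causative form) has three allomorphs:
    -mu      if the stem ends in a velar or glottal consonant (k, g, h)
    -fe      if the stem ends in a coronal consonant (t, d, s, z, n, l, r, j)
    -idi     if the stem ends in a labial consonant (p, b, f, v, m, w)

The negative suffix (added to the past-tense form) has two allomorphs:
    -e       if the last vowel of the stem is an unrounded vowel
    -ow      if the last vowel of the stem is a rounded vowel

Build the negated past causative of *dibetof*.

*dibetof*: final sound = /f/, a voiceless consonant → -ij → *dibetofij*.
Since the final consonant of the causative form *dibetofij* is /j/ (coronal), it takes -fe, giving *dibetofijfe*.
Since the last vowel of the past-tense form *dibetofijfe* is /e/ (an unrounded vowel), it takes -e, giving *dibetofijfee*.

dibetofijfee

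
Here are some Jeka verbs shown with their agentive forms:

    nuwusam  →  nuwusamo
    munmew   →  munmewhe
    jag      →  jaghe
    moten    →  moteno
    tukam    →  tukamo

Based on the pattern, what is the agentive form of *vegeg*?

vegeghe

The alternation tracks the final consonant of the stem — -o when the stem ends in a nasal (*nuwusam*, *moten*, *tukam*); -he when the stem ends in a non-nasal consonant (*munmew*, *jag*).
*vegeg*: final consonant = /g/, non-nasal → -he → *vegeghe*.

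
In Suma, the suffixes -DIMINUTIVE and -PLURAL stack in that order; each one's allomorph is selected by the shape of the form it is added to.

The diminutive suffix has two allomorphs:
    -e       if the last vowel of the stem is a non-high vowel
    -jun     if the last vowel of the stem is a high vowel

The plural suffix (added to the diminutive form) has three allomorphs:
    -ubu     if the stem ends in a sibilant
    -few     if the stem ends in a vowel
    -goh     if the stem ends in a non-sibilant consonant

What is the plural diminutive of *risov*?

Since the last vowel of *risov* is /o/ (a non-high vowel), it takes -e, giving *risove*.
The diminutive form *risove*: final sound = /e/, a vowel → -few → *risovefew*.

risovefew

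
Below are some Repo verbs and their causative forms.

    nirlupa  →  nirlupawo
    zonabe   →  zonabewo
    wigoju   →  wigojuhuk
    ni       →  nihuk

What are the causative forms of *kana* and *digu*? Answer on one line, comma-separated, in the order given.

kanawo, diguhuk

The suffix is conditioned by the last vowel: -huk when the last vowel of the stem is a high vowel (*wigoju*, *ni*); -wo when the last vowel of the stem is a non-high vowel (*nirlupa*, *zonabe*).
The last vowel of *kana* is /a/, which is a non-high vowel, so the suffix is -wo, giving *kanawo*.
*digu* — last vowel /u/ (a high vowel) → -huk → *diguhuk*.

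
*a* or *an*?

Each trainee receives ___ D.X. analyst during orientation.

The indefinite article is chosen by the initial *sound* of the following word, not its spelling.
The initialism *D.X.* is read letter by letter; the first letter, D, is pronounced /diː/, which begins with a consonant sound.
So the article is *a*: Each trainee receives a D.X. analyst during orientation.

a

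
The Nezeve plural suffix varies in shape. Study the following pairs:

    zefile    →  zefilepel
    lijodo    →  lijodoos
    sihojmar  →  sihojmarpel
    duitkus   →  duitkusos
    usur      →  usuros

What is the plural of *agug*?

agugos

Looking at the last vowel of each stem: -os when the last vowel of the stem is a rounded vowel (*lijodo*, *duitkus*, *usur*); -pel when the last vowel of the stem is an unrounded vowel (*zefile*, *sihojmar*).
The last vowel of *agug* is /u/, which is a rounded vowel, so the suffix is -os, giving *agugos*.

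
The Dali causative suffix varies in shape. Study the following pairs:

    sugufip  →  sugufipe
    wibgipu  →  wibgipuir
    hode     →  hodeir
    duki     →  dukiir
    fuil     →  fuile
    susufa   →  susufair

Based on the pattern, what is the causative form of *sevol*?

The suffix is conditioned by the final sound: -e when the stem ends in a consonant (*sugufip*, *fuil*); -ir when the stem ends in a vowel (*wibgipu*, *hode*, *duki*, *susufa*).
The final sound of *sevol* is /l/, which is a consonant, so the suffix is -e, giving *sevole*.

sevole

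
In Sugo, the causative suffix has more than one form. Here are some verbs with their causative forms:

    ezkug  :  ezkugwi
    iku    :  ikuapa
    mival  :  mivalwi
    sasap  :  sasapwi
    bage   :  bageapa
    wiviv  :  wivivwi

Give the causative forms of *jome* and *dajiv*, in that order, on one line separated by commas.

The suffix is conditioned by the final sound: -wi when the stem ends in a consonant (*ezkug*, *mival*, *sasap*, *wiviv*); -apa when the stem ends in a vowel (*iku*, *bage*).
*jome*: final sound = /e/, a vowel → -apa → *jomeapa*.
*dajiv* — final sound /v/ (a consonant) → -wi → *dajivwi*.

jomeapa, dajivwi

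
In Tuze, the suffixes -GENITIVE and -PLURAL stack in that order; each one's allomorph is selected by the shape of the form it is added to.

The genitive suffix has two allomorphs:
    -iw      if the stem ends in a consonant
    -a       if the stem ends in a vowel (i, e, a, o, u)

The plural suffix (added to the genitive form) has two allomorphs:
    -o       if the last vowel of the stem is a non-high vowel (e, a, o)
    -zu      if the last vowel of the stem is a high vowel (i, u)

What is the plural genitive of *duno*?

Since the final sound of *duno* is /o/ (a vowel), it takes -a, giving *dunoa*.
The last vowel of the genitive form *dunoa* is /a/, which is a non-high vowel, so the plural suffix is -o, giving *dunoao*.

dunoao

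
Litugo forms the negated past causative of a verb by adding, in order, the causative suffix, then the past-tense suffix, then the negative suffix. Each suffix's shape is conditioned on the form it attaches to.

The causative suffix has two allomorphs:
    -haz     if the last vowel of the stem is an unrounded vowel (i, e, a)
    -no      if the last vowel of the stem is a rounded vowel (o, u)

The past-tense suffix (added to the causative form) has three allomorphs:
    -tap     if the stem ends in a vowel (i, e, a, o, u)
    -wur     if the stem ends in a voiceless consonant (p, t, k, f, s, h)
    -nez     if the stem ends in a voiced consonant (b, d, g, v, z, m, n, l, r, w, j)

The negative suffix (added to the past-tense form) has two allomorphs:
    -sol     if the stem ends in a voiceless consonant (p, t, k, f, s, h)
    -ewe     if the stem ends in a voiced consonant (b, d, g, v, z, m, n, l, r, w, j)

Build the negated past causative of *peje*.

The last vowel of *peje* is /e/, which is an unrounded vowel, so the causative suffix is -haz, giving *pejehaz*.
The causative form *pejehaz* — final sound /z/ (a voiced consonant) → -nez → *pejehaznez*.
The past-tense form *pejehaznez* — final consonant /z/ (voiced) → -ewe → *pejehaznezewe*.

pejehaznezewe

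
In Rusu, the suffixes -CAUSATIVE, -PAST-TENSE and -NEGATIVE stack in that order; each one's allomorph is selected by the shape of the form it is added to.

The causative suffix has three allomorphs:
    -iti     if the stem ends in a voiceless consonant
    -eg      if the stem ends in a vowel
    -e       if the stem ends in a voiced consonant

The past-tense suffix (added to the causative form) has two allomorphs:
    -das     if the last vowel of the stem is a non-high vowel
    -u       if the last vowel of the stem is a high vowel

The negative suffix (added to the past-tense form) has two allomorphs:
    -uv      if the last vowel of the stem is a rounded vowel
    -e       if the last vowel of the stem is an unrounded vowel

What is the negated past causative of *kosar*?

The final sound of *kosar* is /r/, which is a voiced consonant, so the causative suffix is -e, giving *kosare*.
The last vowel of the causative form *kosare* is /e/, which is a non-high vowel, so the past-tense suffix is -das, giving *kosaredas*.
Since the last vowel of the past-tense form *kosaredas* is /a/ (an unrounded vowel), it takes -e, giving *kosaredase*.

kosaredase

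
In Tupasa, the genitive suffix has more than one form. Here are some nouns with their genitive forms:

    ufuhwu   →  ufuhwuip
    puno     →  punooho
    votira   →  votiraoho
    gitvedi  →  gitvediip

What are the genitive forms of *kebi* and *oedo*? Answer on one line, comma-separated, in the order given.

kebiip, oedooho

The pattern is height harmony: -ip when the last vowel of the stem is a high vowel (*ufuhwu*, *gitvedi*); -oho when the last vowel of the stem is a non-high vowel (*puno*, *votira*).
The last vowel of *kebi* is /i/, which is a high vowel, so the suffix is -ip, giving *kebiip*.
*oedo* — last vowel /o/ (a non-high vowel) → -oho → *oedooho*.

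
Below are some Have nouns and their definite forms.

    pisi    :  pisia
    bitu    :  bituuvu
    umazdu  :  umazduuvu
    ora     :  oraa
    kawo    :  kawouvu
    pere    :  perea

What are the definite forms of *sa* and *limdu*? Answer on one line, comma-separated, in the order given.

saa, limduuvu

The pattern is rounding harmony: -uvu when the last vowel of the stem is a rounded vowel (*bitu*, *umazdu*, *kawo*); -a when the last vowel of the stem is an unrounded vowel (*pisi*, *ora*, *pere*).
*sa*: last vowel = /a/, an unrounded vowel → -a → *saa*.
*limdu* — last vowel /u/ (a rounded vowel) → -uvu → *limduuvu*.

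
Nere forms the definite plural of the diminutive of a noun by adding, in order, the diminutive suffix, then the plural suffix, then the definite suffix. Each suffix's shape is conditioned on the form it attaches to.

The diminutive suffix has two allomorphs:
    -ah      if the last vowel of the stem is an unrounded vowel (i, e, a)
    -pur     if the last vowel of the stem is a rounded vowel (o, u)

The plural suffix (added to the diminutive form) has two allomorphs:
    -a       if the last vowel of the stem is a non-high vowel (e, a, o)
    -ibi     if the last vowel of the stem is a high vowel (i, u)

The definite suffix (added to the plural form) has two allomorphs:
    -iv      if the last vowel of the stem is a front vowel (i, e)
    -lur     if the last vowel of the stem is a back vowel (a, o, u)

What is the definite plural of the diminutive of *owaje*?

owajeahalur

*owaje*: last vowel = /e/, an unrounded vowel → -ah → *owajeah*.
The diminutive form *owajeah* — last vowel /a/ (a non-high vowel) → -a → *owajeaha*.
Since the last vowel of the plural form *owajeaha* is /a/ (a back vowel), it takes -lur, giving *owajeahalur*.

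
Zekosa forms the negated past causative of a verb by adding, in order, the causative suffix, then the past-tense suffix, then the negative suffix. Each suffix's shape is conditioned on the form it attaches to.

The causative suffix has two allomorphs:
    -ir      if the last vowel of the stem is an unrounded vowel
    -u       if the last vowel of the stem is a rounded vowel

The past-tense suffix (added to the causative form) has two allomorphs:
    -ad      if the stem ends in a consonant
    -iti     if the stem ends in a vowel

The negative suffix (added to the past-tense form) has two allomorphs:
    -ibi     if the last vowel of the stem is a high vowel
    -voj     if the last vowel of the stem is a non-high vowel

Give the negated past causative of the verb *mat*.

Since the last vowel of *mat* is /a/ (an unrounded vowel), it takes -ir, giving *matir*.
The causative form *matir* — final sound /r/ (a consonant) → -ad → *matirad*.
The past-tense form *matirad* — last vowel /a/ (a non-high vowel) → -voj → *matiradvoj*.

matiradvoj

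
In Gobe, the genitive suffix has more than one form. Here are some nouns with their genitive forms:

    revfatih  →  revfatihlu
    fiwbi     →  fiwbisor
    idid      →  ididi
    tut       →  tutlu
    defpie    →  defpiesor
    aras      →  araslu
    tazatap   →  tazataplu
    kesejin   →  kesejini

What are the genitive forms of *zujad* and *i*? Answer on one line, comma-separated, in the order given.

Looking at the final sound of each stem: -lu when the stem ends in a voiceless consonant (*revfatih*, *tut*, *aras*, *tazatap*); -i when the stem ends in a voiced consonant (*idid*, *kesejin*); -sor when the stem ends in a vowel (*fiwbi*, *defpie*).
*zujad*: final sound = /d/, a voiced consonant → -i → *zujadi*.
*i*: final sound = /i/, a vowel → -sor → *isor*.

zujadi, isor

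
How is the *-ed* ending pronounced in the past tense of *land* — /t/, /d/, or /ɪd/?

The stem *land* ends in /t/ or /d/.
The -ed suffix is realized as /ɪd/ after /t, d/; as /t/ after other voiceless consonants; and as /d/ after other voiced sounds.
So -ed on *land* is pronounced /ɪd/.

/ɪd/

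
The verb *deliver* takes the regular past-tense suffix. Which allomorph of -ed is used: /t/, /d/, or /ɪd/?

/d/

The stem *deliver* ends in a voiced sound other than /d/.
The -ed suffix is realized as /ɪd/ after /t, d/; as /t/ after other voiceless consonants; and as /d/ after other voiced sounds.
So -ed on *deliver* is pronounced /d/.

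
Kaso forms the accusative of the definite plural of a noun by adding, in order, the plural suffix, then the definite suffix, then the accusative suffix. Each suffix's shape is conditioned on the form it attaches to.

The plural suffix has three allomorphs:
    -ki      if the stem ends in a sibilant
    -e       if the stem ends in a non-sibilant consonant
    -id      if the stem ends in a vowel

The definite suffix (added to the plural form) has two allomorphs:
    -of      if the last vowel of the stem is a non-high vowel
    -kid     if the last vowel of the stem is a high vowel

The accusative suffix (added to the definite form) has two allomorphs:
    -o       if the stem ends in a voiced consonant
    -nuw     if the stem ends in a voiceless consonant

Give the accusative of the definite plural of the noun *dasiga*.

dasigaidkido

Since the final sound of *dasiga* is /a/ (a vowel), it takes -id, giving *dasigaid*.
The plural form *dasigaid* — last vowel /i/ (a high vowel) → -kid → *dasigaidkid*.
The final consonant of the definite form *dasigaidkid* is /d/, which is voiced, so the accusative suffix is -o, giving *dasigaidkido*.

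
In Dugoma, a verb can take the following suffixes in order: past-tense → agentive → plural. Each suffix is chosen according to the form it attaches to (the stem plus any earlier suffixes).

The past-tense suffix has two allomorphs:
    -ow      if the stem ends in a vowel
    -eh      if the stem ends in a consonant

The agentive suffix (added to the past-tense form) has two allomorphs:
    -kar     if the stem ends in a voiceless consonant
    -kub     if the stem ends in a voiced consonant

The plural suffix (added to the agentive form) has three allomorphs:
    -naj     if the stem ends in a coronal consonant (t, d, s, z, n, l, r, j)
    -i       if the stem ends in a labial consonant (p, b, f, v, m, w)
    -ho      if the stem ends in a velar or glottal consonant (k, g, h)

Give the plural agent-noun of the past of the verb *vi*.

*vi* — final sound /i/ (a vowel) → -ow → *viow*.
The final consonant of the past-tense form *viow* is /w/, which is voiced, so the agentive suffix is -kub, giving *viowkub*.
The agentive form *viowkub* — final consonant /b/ (labial) → -i → *viowkubi*.

viowkubi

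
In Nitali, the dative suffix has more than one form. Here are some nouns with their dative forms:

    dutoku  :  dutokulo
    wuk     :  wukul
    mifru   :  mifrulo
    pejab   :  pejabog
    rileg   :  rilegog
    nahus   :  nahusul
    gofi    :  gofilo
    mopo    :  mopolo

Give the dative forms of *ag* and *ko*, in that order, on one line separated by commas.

agog, kolo

Looking at the final sound of each stem: -ul when the stem ends in a voiceless consonant (*wuk*, *nahus*); -og when the stem ends in a voiced consonant (*pejab*, *rileg*); -lo when the stem ends in a vowel (*dutoku*, *mifru*, *gofi*, *mopo*).
The final sound of *ag* is /g/, which is a voiced consonant, so the suffix is -og, giving *agog*.
*ko*: final sound = /o/, a vowel → -lo → *kolo*.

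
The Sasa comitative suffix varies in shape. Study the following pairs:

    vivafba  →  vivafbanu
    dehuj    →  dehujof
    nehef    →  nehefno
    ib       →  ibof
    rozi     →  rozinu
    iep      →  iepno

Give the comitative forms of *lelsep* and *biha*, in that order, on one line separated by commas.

lelsepno, bihanu

Looking at the final sound of each stem: -no when the stem ends in a voiceless consonant (*nehef*, *iep*); -of when the stem ends in a voiced consonant (*dehuj*, *ib*); -nu when the stem ends in a vowel (*vivafba*, *rozi*).
*lelsep*: final sound = /p/, a voiceless consonant → -no → *lelsepno*.
The final sound of *biha* is /a/, which is a vowel, so the suffix is -nu, giving *bihanu*.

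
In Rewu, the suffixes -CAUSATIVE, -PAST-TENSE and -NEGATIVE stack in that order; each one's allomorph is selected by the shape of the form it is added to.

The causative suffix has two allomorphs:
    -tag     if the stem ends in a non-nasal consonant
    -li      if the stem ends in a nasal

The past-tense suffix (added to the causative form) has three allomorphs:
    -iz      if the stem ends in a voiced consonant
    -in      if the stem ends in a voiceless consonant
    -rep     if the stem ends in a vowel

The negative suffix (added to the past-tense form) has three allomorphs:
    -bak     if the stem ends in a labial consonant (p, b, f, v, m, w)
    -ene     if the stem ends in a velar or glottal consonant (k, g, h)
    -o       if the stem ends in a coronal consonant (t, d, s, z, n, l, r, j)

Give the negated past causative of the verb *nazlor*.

nazlortagizo

The final consonant of *nazlor* is /r/, which is non-nasal, so the causative suffix is -tag, giving *nazlortag*.
The causative form *nazlortag*: final sound = /g/, a voiced consonant → -iz → *nazlortagiz*.
The past-tense form *nazlortagiz* — final consonant /z/ (coronal) → -o → *nazlortagizo*.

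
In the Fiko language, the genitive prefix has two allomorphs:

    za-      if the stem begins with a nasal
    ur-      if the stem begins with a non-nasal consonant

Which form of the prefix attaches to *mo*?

*mo*: first consonant = /m/, a nasal → za-.

za-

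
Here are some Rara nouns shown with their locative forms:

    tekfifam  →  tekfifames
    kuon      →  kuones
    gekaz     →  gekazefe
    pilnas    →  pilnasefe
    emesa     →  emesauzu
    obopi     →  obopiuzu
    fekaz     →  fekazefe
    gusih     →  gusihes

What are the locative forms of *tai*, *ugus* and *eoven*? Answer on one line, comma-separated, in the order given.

taiuzu, ugusefe, eovenes

The alternation tracks the final sound of the stem — -efe when the stem ends in a sibilant (*gekaz*, *pilnas*, *fekaz*); -es when the stem ends in a non-sibilant consonant (*tekfifam*, *kuon*, *gusih*); -uzu when the stem ends in a vowel (*emesa*, *obopi*).
The final sound of *tai* is /i/, which is a vowel, so the suffix is -uzu, giving *taiuzu*.
*ugus*: final sound = /s/, a sibilant → -efe → *ugusefe*.
The final sound of *eoven* is /n/, which is a non-sibilant consonant, so the suffix is -es, giving *eovenes*.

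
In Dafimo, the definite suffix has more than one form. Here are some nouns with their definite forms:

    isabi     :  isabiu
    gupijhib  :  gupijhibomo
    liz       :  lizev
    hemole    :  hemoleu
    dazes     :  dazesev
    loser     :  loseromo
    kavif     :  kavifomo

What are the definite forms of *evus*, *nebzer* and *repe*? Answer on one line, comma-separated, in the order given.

Looking at the final sound of each stem: -ev when the stem ends in a sibilant (*liz*, *dazes*); -omo when the stem ends in a non-sibilant consonant (*gupijhib*, *loser*, *kavif*); -u when the stem ends in a vowel (*isabi*, *hemole*).
The final sound of *evus* is /s/, which is a sibilant, so the suffix is -ev, giving *evusev*.
The final sound of *nebzer* is /r/, which is a non-sibilant consonant, so the suffix is -omo, giving *nebzeromo*.
*repe* — final sound /e/ (a vowel) → -u → *repeu*.

evusev, nebzeromo, repeu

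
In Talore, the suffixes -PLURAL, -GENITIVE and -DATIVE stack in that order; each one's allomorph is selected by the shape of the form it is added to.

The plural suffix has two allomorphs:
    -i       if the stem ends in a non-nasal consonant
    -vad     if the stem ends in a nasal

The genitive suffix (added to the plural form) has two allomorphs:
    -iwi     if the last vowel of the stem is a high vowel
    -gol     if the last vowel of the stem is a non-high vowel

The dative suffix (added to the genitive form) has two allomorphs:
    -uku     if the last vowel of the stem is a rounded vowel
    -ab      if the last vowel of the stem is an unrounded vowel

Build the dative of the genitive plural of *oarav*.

*oarav* — final consonant /v/ (non-nasal) → -i → *oaravi*.
Since the last vowel of the plural form *oaravi* is /i/ (a high vowel), it takes -iwi, giving *oaraviiwi*.
Since the last vowel of the genitive form *oaraviiwi* is /i/ (an unrounded vowel), it takes -ab, giving *oaraviiwiab*.

oaraviiwiab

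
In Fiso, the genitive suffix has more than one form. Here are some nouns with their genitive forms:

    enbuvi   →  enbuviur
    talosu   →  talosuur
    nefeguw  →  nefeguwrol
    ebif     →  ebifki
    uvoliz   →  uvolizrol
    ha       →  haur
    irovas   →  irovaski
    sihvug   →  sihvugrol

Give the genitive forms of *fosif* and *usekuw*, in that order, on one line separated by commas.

The pattern is voicing of the final sound: -ki when the stem ends in a voiceless consonant (*ebif*, *irovas*); -rol when the stem ends in a voiced consonant (*nefeguw*, *uvoliz*, *sihvug*); -ur when the stem ends in a vowel (*enbuvi*, *talosu*, *ha*).
The final sound of *fosif* is /f/, which is a voiceless consonant, so the suffix is -ki, giving *fosifki*.
Since the final sound of *usekuw* is /w/ (a voiced consonant), it takes -rol, giving *usekuwrol*.

fosifki, usekuwrol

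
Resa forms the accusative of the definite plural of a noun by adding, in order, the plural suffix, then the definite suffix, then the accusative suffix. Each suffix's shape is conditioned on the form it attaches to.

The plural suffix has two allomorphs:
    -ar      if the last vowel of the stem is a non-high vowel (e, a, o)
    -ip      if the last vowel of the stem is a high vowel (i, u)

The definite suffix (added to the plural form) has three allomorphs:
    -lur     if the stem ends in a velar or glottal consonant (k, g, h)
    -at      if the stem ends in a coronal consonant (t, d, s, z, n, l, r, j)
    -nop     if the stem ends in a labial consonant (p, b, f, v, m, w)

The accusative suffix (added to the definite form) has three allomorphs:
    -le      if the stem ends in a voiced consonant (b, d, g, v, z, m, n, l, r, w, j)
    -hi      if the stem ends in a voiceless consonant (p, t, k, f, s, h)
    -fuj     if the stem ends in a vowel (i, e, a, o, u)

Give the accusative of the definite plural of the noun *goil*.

*goil* — last vowel /i/ (a high vowel) → -ip → *goilip*.
The final consonant of the plural form *goilip* is /p/, which is labial, so the definite suffix is -nop, giving *goilipnop*.
The definite form *goilipnop* — final sound /p/ (a voiceless consonant) → -hi → *goilipnophi*.

goilipnophi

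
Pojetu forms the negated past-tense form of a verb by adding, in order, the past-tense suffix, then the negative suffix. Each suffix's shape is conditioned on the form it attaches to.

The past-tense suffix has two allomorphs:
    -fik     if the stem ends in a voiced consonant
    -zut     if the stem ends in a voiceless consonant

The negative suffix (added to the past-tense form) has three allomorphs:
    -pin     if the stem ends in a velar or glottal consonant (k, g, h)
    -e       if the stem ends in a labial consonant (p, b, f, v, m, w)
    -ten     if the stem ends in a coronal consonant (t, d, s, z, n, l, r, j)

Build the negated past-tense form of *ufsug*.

The final consonant of *ufsug* is /g/, which is voiced, so the past-tense suffix is -fik, giving *ufsugfik*.
Since the final consonant of the past-tense form *ufsugfik* is /k/ (velar/glottal), it takes -pin, giving *ufsugfikpin*.

ufsugfikpin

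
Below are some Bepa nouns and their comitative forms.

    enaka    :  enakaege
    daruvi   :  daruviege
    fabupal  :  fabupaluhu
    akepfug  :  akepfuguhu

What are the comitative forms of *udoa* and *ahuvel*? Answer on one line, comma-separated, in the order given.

The alternation tracks the final sound of the stem — -uhu when the stem ends in a consonant (*fabupal*, *akepfug*); -ege when the stem ends in a vowel (*enaka*, *daruvi*).
*udoa* — final sound /a/ (a vowel) → -ege → *udoaege*.
*ahuvel* — final sound /l/ (a consonant) → -uhu → *ahuveluhu*.

udoaege, ahuveluhu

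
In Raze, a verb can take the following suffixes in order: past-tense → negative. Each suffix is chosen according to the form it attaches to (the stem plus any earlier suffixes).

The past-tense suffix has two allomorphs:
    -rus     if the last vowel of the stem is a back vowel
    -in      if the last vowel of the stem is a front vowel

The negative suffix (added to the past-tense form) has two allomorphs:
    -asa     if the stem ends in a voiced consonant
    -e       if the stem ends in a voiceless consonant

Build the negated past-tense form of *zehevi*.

The last vowel of *zehevi* is /i/, which is a front vowel, so the past-tense suffix is -in, giving *zeheviin*.
The past-tense form *zeheviin* — final consonant /n/ (voiced) → -asa → *zeheviinasa*.

zeheviinasa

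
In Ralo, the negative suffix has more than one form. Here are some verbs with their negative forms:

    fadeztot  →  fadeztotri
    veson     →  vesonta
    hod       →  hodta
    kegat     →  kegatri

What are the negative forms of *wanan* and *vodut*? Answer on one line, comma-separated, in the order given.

Looking at the final consonant of each stem: -ri when the stem ends in a voiceless consonant (*fadeztot*, *kegat*); -ta when the stem ends in a voiced consonant (*veson*, *hod*).
*wanan*: final consonant = /n/, voiced → -ta → *wananta*.
Since the final consonant of *vodut* is /t/ (voiceless), it takes -ri, giving *vodutri*.

wananta, vodutri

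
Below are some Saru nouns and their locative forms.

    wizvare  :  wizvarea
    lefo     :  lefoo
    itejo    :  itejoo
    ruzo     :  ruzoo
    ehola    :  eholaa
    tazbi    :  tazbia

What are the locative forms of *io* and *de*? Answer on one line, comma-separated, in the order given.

The suffix is conditioned by the last vowel: -o when the last vowel of the stem is a rounded vowel (*lefo*, *itejo*, *ruzo*); -a when the last vowel of the stem is an unrounded vowel (*wizvare*, *ehola*, *tazbi*).
*io*: last vowel = /o/, a rounded vowel → -o → *ioo*.
*de* — last vowel /e/ (an unrounded vowel) → -a → *dea*.

ioo, dea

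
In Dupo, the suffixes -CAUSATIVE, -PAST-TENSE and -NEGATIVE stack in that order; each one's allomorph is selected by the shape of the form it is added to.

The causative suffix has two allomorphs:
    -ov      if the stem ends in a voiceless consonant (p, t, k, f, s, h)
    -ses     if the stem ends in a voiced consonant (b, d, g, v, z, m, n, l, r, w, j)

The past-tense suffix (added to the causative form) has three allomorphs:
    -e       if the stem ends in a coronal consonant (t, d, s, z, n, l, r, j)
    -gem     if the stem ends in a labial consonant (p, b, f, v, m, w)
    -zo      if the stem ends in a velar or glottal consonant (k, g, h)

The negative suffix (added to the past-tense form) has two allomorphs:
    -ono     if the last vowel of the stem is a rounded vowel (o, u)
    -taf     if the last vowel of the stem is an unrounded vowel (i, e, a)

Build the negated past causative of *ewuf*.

ewufovgemtaf

*ewuf*: final consonant = /f/, voiceless → -ov → *ewufov*.
The final consonant of the causative form *ewufov* is /v/, which is labial, so the past-tense suffix is -gem, giving *ewufovgem*.
The last vowel of the past-tense form *ewufovgem* is /e/, which is an unrounded vowel, so the negative suffix is -taf, giving *ewufovgemtaf*.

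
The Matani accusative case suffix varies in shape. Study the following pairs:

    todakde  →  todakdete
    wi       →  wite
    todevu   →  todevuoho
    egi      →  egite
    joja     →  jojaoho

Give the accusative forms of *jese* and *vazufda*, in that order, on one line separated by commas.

The suffix is conditioned by the last vowel: -te when the last vowel of the stem is a front vowel (*todakde*, *wi*, *egi*); -oho when the last vowel of the stem is a back vowel (*todevu*, *joja*).
*jese*: last vowel = /e/, a front vowel → -te → *jesete*.
*vazufda* — last vowel /a/ (a back vowel) → -oho → *vazufdaoho*.

jesete, vazufdaoho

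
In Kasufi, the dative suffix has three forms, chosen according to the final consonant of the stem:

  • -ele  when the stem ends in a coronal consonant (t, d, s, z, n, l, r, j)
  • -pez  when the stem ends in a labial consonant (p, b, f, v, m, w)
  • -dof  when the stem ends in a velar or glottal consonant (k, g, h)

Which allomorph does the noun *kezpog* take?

-dof

The final consonant of *kezpog* is /g/, which is velar/glottal, so the suffix is -dof.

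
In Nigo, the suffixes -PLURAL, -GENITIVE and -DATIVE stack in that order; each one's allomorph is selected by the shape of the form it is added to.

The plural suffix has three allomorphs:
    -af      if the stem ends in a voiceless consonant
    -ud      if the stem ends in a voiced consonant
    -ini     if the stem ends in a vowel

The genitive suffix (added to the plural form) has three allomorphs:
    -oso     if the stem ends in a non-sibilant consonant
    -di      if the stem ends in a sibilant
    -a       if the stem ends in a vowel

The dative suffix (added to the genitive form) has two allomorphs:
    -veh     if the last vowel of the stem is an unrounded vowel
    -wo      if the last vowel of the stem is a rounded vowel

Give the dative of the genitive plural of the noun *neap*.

The final sound of *neap* is /p/, which is a voiceless consonant, so the plural suffix is -af, giving *neapaf*.
The plural form *neapaf*: final sound = /f/, a non-sibilant consonant → -oso → *neapafoso*.
The genitive form *neapafoso* — last vowel /o/ (a rounded vowel) → -wo → *neapafosowo*.

neapafosowo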